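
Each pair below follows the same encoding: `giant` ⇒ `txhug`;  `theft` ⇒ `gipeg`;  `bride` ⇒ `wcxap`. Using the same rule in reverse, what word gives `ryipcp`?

sphere

g(6)→t(19) and i(8)→x(23) fit y≡15x+7 (mod 26); the inverse of 15 mod 26 is 7. Each letter's alphabet position (a=0..z=25) is mapped through 15·x+7 mod 26 — an affine cipher.
Decoding ryipcp: r(17)→7·(17−7)≡18=s; y(24)→7·(24−7)≡15=p; i(8)→7·(8−7)≡7=h; p(15)→7·(15−7)≡4=e; c(2)→7·(2−7)≡17=r; p(15)→7·(15−7)≡4=e (all mod 26).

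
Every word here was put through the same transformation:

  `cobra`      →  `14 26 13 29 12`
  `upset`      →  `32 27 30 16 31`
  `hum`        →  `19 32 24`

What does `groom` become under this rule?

18 29 26 26 24

c is letter #3 and maps to 14: an offset of 11. The number is (letter's place in the alphabet, a=1) + 11.
Applying it to groom: g=7→18, r=18→29, o=15→26, o=15→26, m=13→24.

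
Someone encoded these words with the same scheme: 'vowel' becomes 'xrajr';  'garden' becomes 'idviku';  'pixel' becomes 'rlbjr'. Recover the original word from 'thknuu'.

In vowel: v→x is +2, o→r is +3, w→a is +4, e→j is +5 — the shift increases by 1 each position. The shift increases by 1 at each position, starting from +2: 2, 3, 4, ….
Undoing it on thknuu: t−2=r, h−3=e, k−4=g, n−5=i, u−6=o, u−7=n.

region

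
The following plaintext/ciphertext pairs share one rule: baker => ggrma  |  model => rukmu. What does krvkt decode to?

In baker: b→g is +5, a→g is +6, k→r is +7, e→m is +8 — the shift increases by 1 each position. Letter i (0-indexed) is shifted by i+5, so successive shifts are 5, 6, 7, ….
Decoding krvkt: k−5=f, r−6=l, v−7=o, k−8=c, t−9=k.

flock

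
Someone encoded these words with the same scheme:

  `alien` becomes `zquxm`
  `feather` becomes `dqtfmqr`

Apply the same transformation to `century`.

The output letters match the input read backwards, each shifted +12: alien reversed is neila. The word is reversed, then every letter is shifted forward by 12.
Applying it to century: reverse → yrutnec; then shift: y+12=k, r+12=d, u+12=g, t+12=f, n+12=z, e+12=q, c+12=o.

kdgfzqo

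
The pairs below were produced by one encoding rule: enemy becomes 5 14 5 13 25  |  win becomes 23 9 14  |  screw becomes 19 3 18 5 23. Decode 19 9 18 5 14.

siren

e is letter #5 and maps to 5: an offset of 0. Letters become their 1-indexed alphabet positions: a=1 … z=26.
Undoing it on 19 9 18 5 14: 19=s, 9=i, 18=r, 5=e, 14=n.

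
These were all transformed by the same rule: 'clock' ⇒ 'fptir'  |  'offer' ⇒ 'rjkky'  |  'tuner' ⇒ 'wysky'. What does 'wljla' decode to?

In clock: c→f is +3, l→p is +4, o→t is +5, c→i is +6 — the shift increases by 1 each position. The shift increases by 1 at each position, starting from +3: 3, 4, 5, ….
Undoing it on wljla: w−3=t, l−4=h, j−5=e, l−6=f, a−7=t.

theft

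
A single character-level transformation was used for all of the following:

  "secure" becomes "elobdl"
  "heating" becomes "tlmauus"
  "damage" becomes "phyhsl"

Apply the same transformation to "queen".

cbqlz

Shifts by position in secure: pos 0: s→e (+12), pos 1: e→l (+7), pos 2: c→o (+12), pos 3: u→b (+7) — repeating every 2. It's a Vigenère-style cipher with numeric key [12,7]: position i shifts by key[i mod 2].
Applying it to queen: q+12=c, u+7=b, e+12=q, e+7=l, n+12=z.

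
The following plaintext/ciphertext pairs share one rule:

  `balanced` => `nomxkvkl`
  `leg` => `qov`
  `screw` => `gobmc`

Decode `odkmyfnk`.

advocate

Read the word backwards and shift each letter +10.
Undoing it on odkmyfnk: shift back: o−10=e, d−10=t, k−10=a, m−10=c, y−10=o, f−10=v, n−10=d, k−10=a → etacovda; then reverse → advocate.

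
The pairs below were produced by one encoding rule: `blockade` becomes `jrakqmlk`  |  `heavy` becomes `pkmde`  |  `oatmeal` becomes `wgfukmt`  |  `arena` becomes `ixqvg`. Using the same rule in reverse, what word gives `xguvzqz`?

Shifts by position in blockade: pos 0: b→j (+8), pos 1: l→r (+6), pos 2: o→a (+12), pos 3: c→k (+8), pos 4: k→q (+6), pos 5: a→m (+12) — repeating every 3. The shifts repeat in a cycle of length 3: positions 0,1,… shift by +8, +6, +12, then the pattern repeats.
Decoding xguvzqz: x−8=p, g−6=a, u−12=i, v−8=n, z−6=t, q−12=e, z−8=r.

painter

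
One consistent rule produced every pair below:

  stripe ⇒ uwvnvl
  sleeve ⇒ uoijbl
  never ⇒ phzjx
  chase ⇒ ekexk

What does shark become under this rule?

ukewq

In stripe: s→u is +2, t→w is +3, r→v is +4, i→n is +5 — the shift increases by 1 each position. The shift increases by 1 at each position, starting from +2: 2, 3, 4, ….
Applying it to shark: s+2=u, h+3=k, a+4=e, r+5=w, k+6=q.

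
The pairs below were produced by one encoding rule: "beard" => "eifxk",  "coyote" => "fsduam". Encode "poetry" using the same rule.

ssjzyg

Each letter shifts forward by (position + 3), i.e. 3, 4, 5, … — the shift grows by one for each successive letter.
Applying it to poetry: p+3=s, o+4=s, e+5=j, t+6=z, r+7=y, y+8=g.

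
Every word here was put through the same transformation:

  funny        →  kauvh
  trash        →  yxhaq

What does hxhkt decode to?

crack

Letter i (0-indexed) is shifted by i+5, so successive shifts are 5, 6, 7, ….
Undoing it on hxhkt: h−5=c, x−6=r, h−7=a, k−8=c, t−9=k.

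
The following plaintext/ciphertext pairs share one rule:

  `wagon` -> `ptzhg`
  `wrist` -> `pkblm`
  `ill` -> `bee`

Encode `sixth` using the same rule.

Each letter is shifted forward by 19 in the alphabet (a Caesar shift of +19).
Applying it to sixth: s+19=l, i+19=b, x+19=q, t+19=m, h+19=a.

lbqma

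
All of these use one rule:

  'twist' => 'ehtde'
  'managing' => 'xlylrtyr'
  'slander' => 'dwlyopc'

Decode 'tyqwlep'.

Compare letters: t→e is +11, w→h is +11, i→t is +11 — a constant shift. It's a constant shift of +11 (ROT11).
Decoding tyqwlep: t−11=i, y−11=n, q−11=f, w−11=l, l−11=a, e−11=t, p−11=e.

inflate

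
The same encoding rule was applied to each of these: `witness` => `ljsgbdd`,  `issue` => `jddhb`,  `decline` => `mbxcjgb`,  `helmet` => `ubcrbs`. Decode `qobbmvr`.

freedom

Treating letters as 0–25, the rule is x ↦ 15x + 19 (mod 26).
Reversing it on qobbmvr: q(16)→7·(16−19)≡5=f; o(14)→7·(14−19)≡17=r; b(1)→7·(1−19)≡4=e; b(1)→7·(1−19)≡4=e; m(12)→7·(12−19)≡3=d; v(21)→7·(21−19)≡14=o; r(17)→7·(17−19)≡12=m (all mod 26).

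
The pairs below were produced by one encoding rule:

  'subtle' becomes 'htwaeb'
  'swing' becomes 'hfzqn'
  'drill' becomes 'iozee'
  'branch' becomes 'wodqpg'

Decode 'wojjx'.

s(18)→h(7) and u(20)→t(19) fit y≡19x+3 (mod 26); the inverse of 19 mod 26 is 11. Treating letters as 0–25, the rule is x ↦ 19x + 3 (mod 26).
Reversing it on wojjx: w(22)→11·(22−3)≡1=b; o(14)→11·(14−3)≡17=r; j(9)→11·(9−3)≡14=o; j(9)→11·(9−3)≡14=o; x(23)→11·(23−3)≡12=m (all mod 26).

broom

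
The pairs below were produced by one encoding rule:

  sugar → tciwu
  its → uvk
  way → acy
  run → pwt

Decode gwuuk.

The output letters match the input read backwards, each shifted +2: sugar reversed is ragus. Read the word backwards and shift each letter +2.
Reversing it on gwuuk: shift back: g−2=e, w−2=u, u−2=s, u−2=s, k−2=i → eussi; then reverse → issue.

issue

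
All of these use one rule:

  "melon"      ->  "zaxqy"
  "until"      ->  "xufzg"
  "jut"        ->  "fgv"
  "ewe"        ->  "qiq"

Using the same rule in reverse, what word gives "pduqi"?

weird

The output letters match the input read backwards, each shifted +12: melon reversed is nolem. Read the word backwards and shift each letter +12.
Decoding pduqi: shift back: p−12=d, d−12=r, u−12=i, q−12=e, i−12=w → driew; then reverse → weird.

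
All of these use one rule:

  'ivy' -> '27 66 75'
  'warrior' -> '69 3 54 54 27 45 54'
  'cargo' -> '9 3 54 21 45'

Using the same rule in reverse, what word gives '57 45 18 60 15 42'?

soften

i(#9)→27 and v(#22)→66: differences scale by 3, so n = 3·pos + 0. Each letter becomes 3×(its alphabet position, a=1..z=26).
Undoing it on 57 45 18 60 15 42: 57→(57−0)÷3=19=s, 45→(45−0)÷3=15=o, 18→(18−0)÷3=6=f, 60→(60−0)÷3=20=t, 15→(15−0)÷3=5=e, 42→(42−0)÷3=14=n.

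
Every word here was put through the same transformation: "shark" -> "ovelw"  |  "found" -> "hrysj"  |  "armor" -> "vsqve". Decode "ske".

The output letters match the input read backwards, each shifted +4: shark reversed is krahs. Two steps: reverse the string, then apply a Caesar shift of +4.
Undoing it on ske: shift back: s−4=o, k−4=g, e−4=a → oga; then reverse → ago.

ago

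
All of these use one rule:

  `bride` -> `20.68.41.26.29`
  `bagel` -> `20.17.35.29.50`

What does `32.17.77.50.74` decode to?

Each letter becomes 3×(its alphabet position, a=1..z=26) + 14.
Decoding 32.17.77.50.74: 32→(32−14)÷3=6=f, 17→(17−14)÷3=1=a, 77→(77−14)÷3=21=u, 50→(50−14)÷3=12=l, 74→(74−14)÷3=20=t.

fault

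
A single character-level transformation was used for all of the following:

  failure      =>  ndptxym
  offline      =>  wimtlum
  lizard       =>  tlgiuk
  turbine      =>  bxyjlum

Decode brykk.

torch

Shifts by position in failure: pos 0: f→n (+8), pos 1: a→d (+3), pos 2: i→p (+7), pos 3: l→t (+8), pos 4: u→x (+3), pos 5: r→y (+7) — repeating every 3. It's a Vigenère-style cipher with numeric key [8,3,7]: position i shifts by key[i mod 3].
Undoing it on brykk: b−8=t, r−3=o, y−7=r, k−8=c, k−3=h.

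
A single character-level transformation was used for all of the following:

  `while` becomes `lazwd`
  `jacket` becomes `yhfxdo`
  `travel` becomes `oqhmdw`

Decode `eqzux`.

w(22)→l(11) and h(7)→a(0) fit y≡25x+7 (mod 26); the inverse of 25 mod 26 is 25. This is an affine cipher: with a=0,…,z=25, each position x becomes (25x+7) mod 26.
Reversing it on eqzux: e(4)→25·(4−7)≡3=d; q(16)→25·(16−7)≡17=r; z(25)→25·(25−7)≡8=i; u(20)→25·(20−7)≡13=n; x(23)→25·(23−7)≡10=k (all mod 26).

drink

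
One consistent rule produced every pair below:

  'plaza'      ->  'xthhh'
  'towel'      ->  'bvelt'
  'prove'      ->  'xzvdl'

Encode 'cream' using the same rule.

kzlhu

The shift depends on letter class: consonant p→x is +8, but vowel a→h is +7. Two shifts are in play — +7 for a/e/i/o/u, +8 for every other letter.
On cream: c(cons)+8=k, r(cons)+8=z, e(vowel)+7=l, a(vowel)+7=h, m(cons)+8=u.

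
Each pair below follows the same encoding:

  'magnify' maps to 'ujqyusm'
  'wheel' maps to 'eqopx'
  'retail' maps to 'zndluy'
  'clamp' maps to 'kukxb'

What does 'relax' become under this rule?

znvlj

In magnify: m→u is +8, a→j is +9, g→q is +10, n→y is +11 — the shift increases by 1 each position. Each letter shifts forward by (position + 8), i.e. 8, 9, 10, … — the shift grows by one for each successive letter.
For relax: r+8=z, e+9=n, l+10=v, a+11=l, x+12=j.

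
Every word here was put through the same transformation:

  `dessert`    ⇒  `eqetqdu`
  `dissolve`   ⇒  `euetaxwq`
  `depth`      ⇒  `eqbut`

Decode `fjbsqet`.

express

Shifts by position in dessert: pos 0: d→e (+1), pos 1: e→q (+12), pos 2: s→e (+12), pos 3: s→t (+1), pos 4: e→q (+12), pos 5: r→d (+12) — repeating every 3. It's a Vigenère-style cipher with numeric key [1,12,12]: position i shifts by key[i mod 3].
Reversing it on fjbsqet: f−1=e, j−12=x, b−12=p, s−1=r, q−12=e, e−12=s, t−1=s.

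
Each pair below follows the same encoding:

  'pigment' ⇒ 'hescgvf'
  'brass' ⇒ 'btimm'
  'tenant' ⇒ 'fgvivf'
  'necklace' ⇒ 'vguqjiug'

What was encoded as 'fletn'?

This is an affine cipher: with a=0,…,z=25, each position x becomes (19x+8) mod 26.
Undoing it on fletn: f(5)→11·(5−8)≡19=t; l(11)→11·(11−8)≡7=h; e(4)→11·(4−8)≡8=i; t(19)→11·(19−8)≡17=r; n(13)→11·(13−8)≡3=d (all mod 26).

third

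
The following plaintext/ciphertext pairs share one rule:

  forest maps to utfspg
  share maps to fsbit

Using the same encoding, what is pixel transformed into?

The output letters match the input read backwards, each shifted +1: forest reversed is tserof. Two steps: reverse the string, then apply a Caesar shift of +1.
For pixel: reverse → lexip; then shift: l+1=m, e+1=f, x+1=y, i+1=j, p+1=q.

mfyjq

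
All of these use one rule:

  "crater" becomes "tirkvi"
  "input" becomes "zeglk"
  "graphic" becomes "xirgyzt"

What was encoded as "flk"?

Compare letters: c→t is +17, r→i is +17, a→r is +17 — a constant shift. It's a constant shift of +17 (ROT17).
Decoding flk: f−17=o, l−17=u, k−17=t.

out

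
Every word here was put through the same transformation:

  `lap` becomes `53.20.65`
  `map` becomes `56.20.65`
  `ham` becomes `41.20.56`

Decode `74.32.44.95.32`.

seize

Each letter becomes 3×(its alphabet position, a=1..z=26) + 17.
Undoing it on 74.32.44.95.32: 74→(74−17)÷3=19=s, 32→(32−17)÷3=5=e, 44→(44−17)÷3=9=i, 95→(95−17)÷3=26=z, 32→(32−17)÷3=5=e.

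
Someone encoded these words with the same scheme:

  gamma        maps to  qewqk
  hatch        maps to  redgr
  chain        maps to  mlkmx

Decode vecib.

laser

The shifts repeat in a cycle of length 2: positions 0,1,… shift by +10, +4, then the pattern repeats.
Decoding vecib: v−10=l, e−4=a, c−10=s, i−4=e, b−10=r.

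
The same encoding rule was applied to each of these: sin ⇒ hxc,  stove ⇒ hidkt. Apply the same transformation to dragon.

sgpvdc

Compare letters: s→h is +15, i→x is +15, n→c is +15 — a constant shift. Each letter is shifted forward by 15 in the alphabet (a Caesar shift of +15).
For dragon: d+15=s, r+15=g, a+15=p, g+15=v, o+15=d, n+15=c.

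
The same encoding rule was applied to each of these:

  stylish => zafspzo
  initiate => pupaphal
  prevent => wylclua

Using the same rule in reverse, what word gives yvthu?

Compare letters: s→z is +7, t→a is +7, y→f is +7 — a constant shift. Every letter moves 7 places later in the alphabet, wrapping around z→a.
Decoding yvthu: y−7=r, v−7=o, t−7=m, h−7=a, u−7=n.

roman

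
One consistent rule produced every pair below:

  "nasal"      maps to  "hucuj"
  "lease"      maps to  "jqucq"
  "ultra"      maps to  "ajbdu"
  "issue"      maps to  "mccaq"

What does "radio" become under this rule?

n(13)→h(7) and a(0)→u(20) fit y≡25x+20 (mod 26); the inverse of 25 mod 26 is 25. This is an affine cipher: with a=0,…,z=25, each position x becomes (25x+20) mod 26.
Applying it to radio: r(17)→25·17+20≡3=d; a(0)→25·0+20≡20=u; d(3)→25·3+20≡17=r; i(8)→25·8+20≡12=m; o(14)→25·14+20≡6=g (all mod 26).

durmg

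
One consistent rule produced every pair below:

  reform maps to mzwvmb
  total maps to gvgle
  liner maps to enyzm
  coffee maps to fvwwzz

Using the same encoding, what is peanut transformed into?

szlydg

r(17)→m(12) and e(4)→z(25) fit y≡23x+11 (mod 26); the inverse of 23 mod 26 is 17. This is an affine cipher: with a=0,…,z=25, each position x becomes (23x+11) mod 26.
Applying it to peanut: p(15)→23·15+11≡18=s; e(4)→23·4+11≡25=z; a(0)→23·0+11≡11=l; n(13)→23·13+11≡24=y; u(20)→23·20+11≡3=d; t(19)→23·19+11≡6=g (all mod 26).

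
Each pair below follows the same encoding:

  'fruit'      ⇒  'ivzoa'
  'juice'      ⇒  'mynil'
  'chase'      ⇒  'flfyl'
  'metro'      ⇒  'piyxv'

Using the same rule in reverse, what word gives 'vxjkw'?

In fruit: f→i is +3, r→v is +4, u→z is +5, i→o is +6 — the shift increases by 1 each position. Each letter shifts forward by (position + 3), i.e. 3, 4, 5, … — the shift grows by one for each successive letter.
Undoing it on vxjkw: v−3=s, x−4=t, j−5=e, k−6=e, w−7=p.

steep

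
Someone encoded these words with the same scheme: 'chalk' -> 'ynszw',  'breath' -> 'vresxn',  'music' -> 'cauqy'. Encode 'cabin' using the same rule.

ysvqf

c(2)→y(24) and h(7)→n(13) fit y≡3x+18 (mod 26); the inverse of 3 mod 26 is 9. Treating letters as 0–25, the rule is x ↦ 3x + 18 (mod 26).
For cabin: c(2)→3·2+18≡24=y; a(0)→3·0+18≡18=s; b(1)→3·1+18≡21=v; i(8)→3·8+18≡16=q; n(13)→3·13+18≡5=f (all mod 26).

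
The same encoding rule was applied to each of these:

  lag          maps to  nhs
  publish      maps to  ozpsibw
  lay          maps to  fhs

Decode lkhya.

The output letters match the input read backwards, each shifted +7: lag reversed is gal. The word is reversed, then every letter is shifted forward by 7.
Undoing it on lkhya: shift back: l−7=e, k−7=d, h−7=a, y−7=r, a−7=t → edart; then reverse → trade.

trade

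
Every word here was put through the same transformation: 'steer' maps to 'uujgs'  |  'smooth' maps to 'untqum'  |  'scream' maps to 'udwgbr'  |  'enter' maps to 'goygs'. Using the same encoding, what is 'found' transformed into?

Shifts by position in steer: pos 0: s→u (+2), pos 1: t→u (+1), pos 2: e→j (+5), pos 3: e→g (+2), pos 4: r→s (+1) — repeating every 3. The shifts repeat in a cycle of length 3: positions 0,1,… shift by +2, +1, +5, then the pattern repeats.
For found: f+2=h, o+1=p, u+5=z, n+2=p, d+1=e.

hpzpe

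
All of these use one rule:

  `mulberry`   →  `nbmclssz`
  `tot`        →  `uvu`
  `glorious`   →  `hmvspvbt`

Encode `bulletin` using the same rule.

cbmmlupo

The shift depends on letter class: consonant m→n is +1, but vowel u→b is +7. The rule splits by letter class: vowels +7, consonants +1.
For bulletin: b(cons)+1=c, u(vowel)+7=b, l(cons)+1=m, l(cons)+1=m, e(vowel)+7=l, t(cons)+1=u, i(vowel)+7=p, n(cons)+1=o.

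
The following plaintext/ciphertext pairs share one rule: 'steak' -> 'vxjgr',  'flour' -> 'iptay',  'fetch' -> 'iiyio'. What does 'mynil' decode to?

In steak: s→v is +3, t→x is +4, e→j is +5, a→g is +6 — the shift increases by 1 each position. Each letter shifts forward by (position + 3), i.e. 3, 4, 5, … — the shift grows by one for each successive letter.
Reversing it on mynil: m−3=j, y−4=u, n−5=i, i−6=c, l−7=e.

juice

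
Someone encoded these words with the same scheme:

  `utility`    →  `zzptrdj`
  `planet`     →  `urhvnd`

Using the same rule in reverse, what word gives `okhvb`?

Letter i (0-indexed) is shifted by i+5, so successive shifts are 5, 6, 7, ….
Decoding okhvb: o−5=j, k−6=e, h−7=a, v−8=n, b−9=s.

jeans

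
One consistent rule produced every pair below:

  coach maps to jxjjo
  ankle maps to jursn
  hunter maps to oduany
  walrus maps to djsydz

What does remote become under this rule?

The shift depends on letter class: consonant c→j is +7, but vowel o→x is +9. Two shifts are in play — +9 for a/e/i/o/u, +7 for every other letter.
Applying it to remote: r(cons)+7=y, e(vowel)+9=n, m(cons)+7=t, o(vowel)+9=x, t(cons)+7=a, e(vowel)+9=n.

yntxan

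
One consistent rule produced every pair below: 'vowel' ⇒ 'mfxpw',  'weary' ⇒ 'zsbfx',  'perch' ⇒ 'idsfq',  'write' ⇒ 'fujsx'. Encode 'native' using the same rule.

fwjubo

The output letters match the input read backwards, each shifted +1: vowel reversed is lewov. The word is reversed, then every letter is shifted forward by 1.
Applying it to native: reverse → evitan; then shift: e+1=f, v+1=w, i+1=j, t+1=u, a+1=b, n+1=o.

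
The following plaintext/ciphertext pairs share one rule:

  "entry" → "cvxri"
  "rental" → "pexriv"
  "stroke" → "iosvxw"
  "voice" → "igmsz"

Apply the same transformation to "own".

The output letters match the input read backwards, each shifted +4: entry reversed is yrtne. The word is reversed, then every letter is shifted forward by 4.
Applying it to own: reverse → nwo; then shift: n+4=r, w+4=a, o+4=s.

ras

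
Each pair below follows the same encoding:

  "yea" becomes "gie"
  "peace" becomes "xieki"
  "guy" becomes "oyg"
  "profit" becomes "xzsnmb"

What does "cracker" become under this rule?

kzeksiz

The shift depends on letter class: consonant y→g is +8, but vowel e→i is +4. Vowels shift forward by 4 and consonants shift forward by 8.
On cracker: c(cons)+8=k, r(cons)+8=z, a(vowel)+4=e, c(cons)+8=k, k(cons)+8=s, e(vowel)+4=i, r(cons)+8=z.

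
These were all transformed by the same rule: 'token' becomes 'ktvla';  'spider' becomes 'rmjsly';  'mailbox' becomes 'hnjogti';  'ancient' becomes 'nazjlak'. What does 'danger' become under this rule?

t(19)→k(10) and o(14)→t(19) fit y≡19x+13 (mod 26); the inverse of 19 mod 26 is 11. Each letter's alphabet position (a=0..z=25) is mapped through 19·x+13 mod 26 — an affine cipher.
Applying it to danger: d(3)→19·3+13≡18=s; a(0)→19·0+13≡13=n; n(13)→19·13+13≡0=a; g(6)→19·6+13≡23=x; e(4)→19·4+13≡11=l; r(17)→19·17+13≡24=y (all mod 26).

snaxly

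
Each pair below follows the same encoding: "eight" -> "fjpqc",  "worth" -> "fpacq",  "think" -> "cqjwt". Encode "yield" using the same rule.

The rule splits by letter class: vowels +1, consonants +9.
For yield: y(cons)+9=h, i(vowel)+1=j, e(vowel)+1=f, l(cons)+9=u, d(cons)+9=m.

hjfum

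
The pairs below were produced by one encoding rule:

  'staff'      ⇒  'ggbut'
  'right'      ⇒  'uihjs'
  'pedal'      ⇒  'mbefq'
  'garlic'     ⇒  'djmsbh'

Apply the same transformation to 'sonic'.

The output letters match the input read backwards, each shifted +1: staff reversed is ffats. Two steps: reverse the string, then apply a Caesar shift of +1.
For sonic: reverse → cinos; then shift: c+1=d, i+1=j, n+1=o, o+1=p, s+1=t.

djopt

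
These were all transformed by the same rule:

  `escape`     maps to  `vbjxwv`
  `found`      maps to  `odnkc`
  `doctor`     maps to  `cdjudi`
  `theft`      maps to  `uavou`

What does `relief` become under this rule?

This is an affine cipher: with a=0,…,z=25, each position x becomes (19x+23) mod 26.
On relief: r(17)→19·17+23≡8=i; e(4)→19·4+23≡21=v; l(11)→19·11+23≡24=y; i(8)→19·8+23≡19=t; e(4)→19·4+23≡21=v; f(5)→19·5+23≡14=o (all mod 26).

ivytvo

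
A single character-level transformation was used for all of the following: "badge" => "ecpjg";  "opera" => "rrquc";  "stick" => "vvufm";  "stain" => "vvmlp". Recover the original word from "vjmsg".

shape

A repeating key of period 3 is used — shifts +3, +2, +12 over and over.
Reversing it on vjmsg: v−3=s, j−2=h, m−12=a, s−3=p, g−2=e.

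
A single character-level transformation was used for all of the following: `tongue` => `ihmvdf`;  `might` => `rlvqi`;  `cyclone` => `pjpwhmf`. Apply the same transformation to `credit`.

psfkli

Each letter's alphabet position (a=0..z=25) is mapped through 21·x+25 mod 26 — an affine cipher.
On credit: c(2)→21·2+25≡15=p; r(17)→21·17+25≡18=s; e(4)→21·4+25≡5=f; d(3)→21·3+25≡10=k; i(8)→21·8+25≡11=l; t(19)→21·19+25≡8=i (all mod 26).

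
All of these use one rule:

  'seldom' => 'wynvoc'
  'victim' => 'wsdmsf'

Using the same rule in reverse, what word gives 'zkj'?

The output letters match the input read backwards, each shifted +10: seldom reversed is modles. The word is reversed, then every letter is shifted forward by 10.
Decoding zkj: shift back: z−10=p, k−10=a, j−10=z → paz; then reverse → zap.

zap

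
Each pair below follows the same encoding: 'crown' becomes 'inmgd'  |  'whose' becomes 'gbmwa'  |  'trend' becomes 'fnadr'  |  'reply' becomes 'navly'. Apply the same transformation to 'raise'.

c(2)→i(8) and r(17)→n(13) fit y≡9x+16 (mod 26); the inverse of 9 mod 26 is 3. Treating letters as 0–25, the rule is x ↦ 9x + 16 (mod 26).
On raise: r(17)→9·17+16≡13=n; a(0)→9·0+16≡16=q; i(8)→9·8+16≡10=k; s(18)→9·18+16≡22=w; e(4)→9·4+16≡0=a (all mod 26).

nqkwa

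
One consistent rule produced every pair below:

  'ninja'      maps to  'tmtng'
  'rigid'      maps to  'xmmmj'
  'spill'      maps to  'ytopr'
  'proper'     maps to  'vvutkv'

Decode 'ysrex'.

solar

The shifts repeat in a cycle of length 2: positions 0,1,… shift by +6, +4, then the pattern repeats.
Undoing it on ysrex: y−6=s, s−4=o, r−6=l, e−4=a, x−6=r.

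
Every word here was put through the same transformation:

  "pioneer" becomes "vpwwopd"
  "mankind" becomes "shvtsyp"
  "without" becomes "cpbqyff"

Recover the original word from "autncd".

In pioneer: p→v is +6, i→p is +7, o→w is +8, n→w is +9 — the shift increases by 1 each position. Letter i (0-indexed) is shifted by i+6, so successive shifts are 6, 7, 8, ….
Reversing it on autncd: a−6=u, u−7=n, t−8=l, n−9=e, c−10=s, d−11=s.

unless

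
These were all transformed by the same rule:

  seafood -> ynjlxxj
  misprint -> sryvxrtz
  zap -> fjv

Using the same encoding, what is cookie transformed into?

ixxqrn

The shift depends on letter class: consonant s→y is +6, but vowel e→n is +9. Two shifts are in play — +9 for a/e/i/o/u, +6 for every other letter.
On cookie: c(cons)+6=i, o(vowel)+9=x, o(vowel)+9=x, k(cons)+6=q, i(vowel)+9=r, e(vowel)+9=n.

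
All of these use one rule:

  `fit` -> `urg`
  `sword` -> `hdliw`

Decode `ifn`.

Each letter is replaced by its mirror in the alphabet: a↔z, b↔y, c↔x, and so on (the Atbash cipher).
Decoding ifn: i↔r, f↔u, n↔m.

rum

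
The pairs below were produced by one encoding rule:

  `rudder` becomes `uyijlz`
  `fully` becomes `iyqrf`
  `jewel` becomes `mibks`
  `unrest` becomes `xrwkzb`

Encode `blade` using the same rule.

epfjl

In rudder: r→u is +3, u→y is +4, d→i is +5, d→j is +6 — the shift increases by 1 each position. Letter i (0-indexed) is shifted by i+3, so successive shifts are 3, 4, 5, ….
On blade: b+3=e, l+4=p, a+5=f, d+6=j, e+7=l.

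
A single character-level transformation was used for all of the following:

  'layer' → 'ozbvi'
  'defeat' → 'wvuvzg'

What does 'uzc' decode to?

Each pair mirrors across the alphabet (l↔o, a↔z, y↔b): positions sum to 25. Each letter is replaced by its mirror in the alphabet: a↔z, b↔y, c↔x, and so on (the Atbash cipher).
Reversing it on uzc: u↔f, z↔a, c↔x.

fax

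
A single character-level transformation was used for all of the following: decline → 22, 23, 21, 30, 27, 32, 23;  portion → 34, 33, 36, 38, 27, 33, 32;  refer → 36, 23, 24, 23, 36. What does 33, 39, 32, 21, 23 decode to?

ounce

d is letter #4 and maps to 22: an offset of 18. Letters become their 1-based position plus 18 (so a→19, b→20, …).
Undoing it on 33, 39, 32, 21, 23: 33→(33−18)÷1=15=o, 39→(39−18)÷1=21=u, 32→(32−18)÷1=14=n, 21→(21−18)÷1=3=c, 23→(23−18)÷1=5=e.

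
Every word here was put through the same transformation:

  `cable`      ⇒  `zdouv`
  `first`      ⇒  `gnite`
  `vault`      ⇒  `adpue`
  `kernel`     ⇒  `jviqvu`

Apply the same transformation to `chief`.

zcnvg

c(2)→z(25) and a(0)→d(3) fit y≡11x+3 (mod 26); the inverse of 11 mod 26 is 19. Treating letters as 0–25, the rule is x ↦ 11x + 3 (mod 26).
Applying it to chief: c(2)→11·2+3≡25=z; h(7)→11·7+3≡2=c; i(8)→11·8+3≡13=n; e(4)→11·4+3≡21=v; f(5)→11·5+3≡6=g (all mod 26).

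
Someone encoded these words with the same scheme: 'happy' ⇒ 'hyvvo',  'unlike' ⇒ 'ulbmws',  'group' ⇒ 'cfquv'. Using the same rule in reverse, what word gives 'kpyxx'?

Each letter's alphabet position (a=0..z=25) is mapped through 5·x+24 mod 26 — an affine cipher.
Decoding kpyxx: k(10)→21·(10−24)≡18=s; p(15)→21·(15−24)≡19=t; y(24)→21·(24−24)≡0=a; x(23)→21·(23−24)≡5=f; x(23)→21·(23−24)≡5=f (all mod 26).

staff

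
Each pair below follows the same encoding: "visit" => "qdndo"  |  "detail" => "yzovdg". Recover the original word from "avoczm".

Compare letters: v→q is +21, i→d is +21, s→n is +21 — a constant shift. It's a constant shift of +21 (ROT21).
Reversing it on avoczm: a−21=f, v−21=a, o−21=t, c−21=h, z−21=e, m−21=r.

father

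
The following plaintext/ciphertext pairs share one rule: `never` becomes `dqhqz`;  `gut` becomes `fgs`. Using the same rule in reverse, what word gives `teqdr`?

fresh

The output letters match the input read backwards, each shifted +12: never reversed is reven. Read the word backwards and shift each letter +12.
Undoing it on teqdr: shift back: t−12=h, e−12=s, q−12=e, d−12=r, r−12=f → hserf; then reverse → fresh.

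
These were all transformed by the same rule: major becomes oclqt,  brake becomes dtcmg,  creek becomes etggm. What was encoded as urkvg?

spite

Every letter moves 2 places later in the alphabet, wrapping around z→a.
Undoing it on urkvg: u−2=s, r−2=p, k−2=i, v−2=t, g−2=e.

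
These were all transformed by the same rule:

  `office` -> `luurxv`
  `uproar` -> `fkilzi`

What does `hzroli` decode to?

sailor

Each pair mirrors across the alphabet (o↔l, f↔u, f↔u): positions sum to 25. Each letter is replaced by its mirror in the alphabet: a↔z, b↔y, c↔x, and so on (the Atbash cipher).
Undoing it on hzroli: h↔s, z↔a, r↔i, o↔l, l↔o, i↔r.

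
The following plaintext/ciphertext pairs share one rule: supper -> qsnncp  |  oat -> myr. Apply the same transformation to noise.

It's a constant shift of +24 (ROT24).
On noise: n+24=l, o+24=m, i+24=g, s+24=q, e+24=c.

lmgqc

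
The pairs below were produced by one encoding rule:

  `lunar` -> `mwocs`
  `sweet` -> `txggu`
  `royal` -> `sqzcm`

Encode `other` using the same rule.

Two shifts are in play — +2 for a/e/i/o/u, +1 for every other letter.
For other: o(vowel)+2=q, t(cons)+1=u, h(cons)+1=i, e(vowel)+2=g, r(cons)+1=s.

quigs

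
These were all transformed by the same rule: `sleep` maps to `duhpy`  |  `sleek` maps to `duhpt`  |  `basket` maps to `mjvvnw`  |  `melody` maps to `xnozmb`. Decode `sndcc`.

Shifts by position in sleep: pos 0: s→d (+11), pos 1: l→u (+9), pos 2: e→h (+3), pos 3: e→p (+11), pos 4: p→y (+9) — repeating every 3. The shifts repeat in a cycle of length 3: positions 0,1,… shift by +11, +9, +3, then the pattern repeats.
Decoding sndcc: s−11=h, n−9=e, d−3=a, c−11=r, c−9=t.

heart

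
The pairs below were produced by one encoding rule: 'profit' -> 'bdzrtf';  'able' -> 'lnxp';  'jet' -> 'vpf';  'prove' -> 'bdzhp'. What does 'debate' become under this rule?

ppnlfp

The shift depends on letter class: consonant p→b is +12, but vowel o→z is +11. The rule splits by letter class: vowels +11, consonants +12.
Applying it to debate: d(cons)+12=p, e(vowel)+11=p, b(cons)+12=n, a(vowel)+11=l, t(cons)+12=f, e(vowel)+11=p.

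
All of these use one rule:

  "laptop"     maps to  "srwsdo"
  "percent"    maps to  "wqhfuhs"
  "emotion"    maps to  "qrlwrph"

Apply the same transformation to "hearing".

Read the word backwards and shift each letter +3.
Applying it to hearing: reverse → gniraeh; then shift: g+3=j, n+3=q, i+3=l, r+3=u, a+3=d, e+3=h, h+3=k.

jqludhk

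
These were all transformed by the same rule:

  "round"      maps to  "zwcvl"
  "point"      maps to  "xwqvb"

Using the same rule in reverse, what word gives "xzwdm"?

prove

Compare letters: r→z is +8, o→w is +8, u→c is +8 — a constant shift. This is a Caesar cipher with shift 8.
Decoding xzwdm: x−8=p, z−8=r, w−8=o, d−8=v, m−8=e.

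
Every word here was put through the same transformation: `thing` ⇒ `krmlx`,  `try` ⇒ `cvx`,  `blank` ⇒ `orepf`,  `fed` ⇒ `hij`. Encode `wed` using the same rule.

The output letters match the input read backwards, each shifted +4: thing reversed is gniht. Read the word backwards and shift each letter +4.
On wed: reverse → dew; then shift: d+4=h, e+4=i, w+4=a.

hia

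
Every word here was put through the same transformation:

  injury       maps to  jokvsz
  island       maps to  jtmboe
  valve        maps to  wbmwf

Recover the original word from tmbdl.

slack

Each letter is shifted forward by 1 in the alphabet (a Caesar shift of +1).
Reversing it on tmbdl: t−1=s, m−1=l, b−1=a, d−1=c, l−1=k.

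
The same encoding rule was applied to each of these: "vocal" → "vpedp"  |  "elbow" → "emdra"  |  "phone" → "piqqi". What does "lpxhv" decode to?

In vocal: v→v is +0, o→p is +1, c→e is +2, a→d is +3 — the shift increases by 1 each position. Letter i (0-indexed) is shifted by i+0, so successive shifts are 0, 1, 2, ….
Undoing it on lpxhv: l−0=l, p−1=o, x−2=v, h−3=e, v−4=r.

lover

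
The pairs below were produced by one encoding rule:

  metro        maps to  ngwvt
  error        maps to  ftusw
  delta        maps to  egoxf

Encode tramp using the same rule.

In metro: m→n is +1, e→g is +2, t→w is +3, r→v is +4 — the shift increases by 1 each position. Letter i (0-indexed) is shifted by i+1, so successive shifts are 1, 2, 3, ….
For tramp: t+1=u, r+2=t, a+3=d, m+4=q, p+5=u.

utdqu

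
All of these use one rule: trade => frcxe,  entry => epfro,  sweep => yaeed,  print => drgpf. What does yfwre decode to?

t(19)→f(5) and r(17)→r(17) fit y≡7x+2 (mod 26); the inverse of 7 mod 26 is 15. Treating letters as 0–25, the rule is x ↦ 7x + 2 (mod 26).
Undoing it on yfwre: y(24)→15·(24−2)≡18=s; f(5)→15·(5−2)≡19=t; w(22)→15·(22−2)≡14=o; r(17)→15·(17−2)≡17=r; e(4)→15·(4−2)≡4=e (all mod 26).

store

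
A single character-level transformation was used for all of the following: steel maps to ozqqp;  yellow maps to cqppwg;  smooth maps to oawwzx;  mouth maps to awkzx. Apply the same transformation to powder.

hwgfqd

s(18)→o(14) and t(19)→z(25) fit y≡11x+24 (mod 26); the inverse of 11 mod 26 is 19. Each letter's alphabet position (a=0..z=25) is mapped through 11·x+24 mod 26 — an affine cipher.
For powder: p(15)→11·15+24≡7=h; o(14)→11·14+24≡22=w; w(22)→11·22+24≡6=g; d(3)→11·3+24≡5=f; e(4)→11·4+24≡16=q; r(17)→11·17+24≡3=d (all mod 26).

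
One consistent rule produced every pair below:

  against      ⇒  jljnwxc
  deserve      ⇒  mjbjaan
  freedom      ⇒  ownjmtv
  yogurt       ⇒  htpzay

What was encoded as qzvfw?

The shifts repeat in a cycle of length 2: positions 0,1,… shift by +9, +5, then the pattern repeats.
Reversing it on qzvfw: q−9=h, z−5=u, v−9=m, f−5=a, w−9=n.

human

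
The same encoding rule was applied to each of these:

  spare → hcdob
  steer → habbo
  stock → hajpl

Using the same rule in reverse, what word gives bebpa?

elect

s(18)→h(7) and p(15)→c(2) fit y≡19x+3 (mod 26); the inverse of 19 mod 26 is 11. Treating letters as 0–25, the rule is x ↦ 19x + 3 (mod 26).
Decoding bebpa: b(1)→11·(1−3)≡4=e; e(4)→11·(4−3)≡11=l; b(1)→11·(1−3)≡4=e; p(15)→11·(15−3)≡2=c; a(0)→11·(0−3)≡19=t (all mod 26).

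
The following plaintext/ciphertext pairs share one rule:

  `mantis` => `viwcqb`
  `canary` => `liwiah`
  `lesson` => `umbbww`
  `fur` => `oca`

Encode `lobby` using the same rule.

uwkkh

The shift depends on letter class: consonant m→v is +9, but vowel a→i is +8. Two shifts are in play — +8 for a/e/i/o/u, +9 for every other letter.
For lobby: l(cons)+9=u, o(vowel)+8=w, b(cons)+9=k, b(cons)+9=k, y(cons)+9=h.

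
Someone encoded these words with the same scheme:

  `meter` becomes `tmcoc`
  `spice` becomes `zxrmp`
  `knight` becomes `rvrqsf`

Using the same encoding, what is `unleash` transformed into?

Each letter shifts forward by (position + 7), i.e. 7, 8, 9, … — the shift grows by one for each successive letter.
For unleash: u+7=b, n+8=v, l+9=u, e+10=o, a+11=l, s+12=e, h+13=u.

bvuoleu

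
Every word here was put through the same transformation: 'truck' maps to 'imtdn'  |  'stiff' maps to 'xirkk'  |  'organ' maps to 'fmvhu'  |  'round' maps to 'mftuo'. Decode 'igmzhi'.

threat

This is an affine cipher: with a=0,…,z=25, each position x becomes (11x+7) mod 26.
Decoding igmzhi: i(8)→19·(8−7)≡19=t; g(6)→19·(6−7)≡7=h; m(12)→19·(12−7)≡17=r; z(25)→19·(25−7)≡4=e; h(7)→19·(7−7)≡0=a; i(8)→19·(8−7)≡19=t (all mod 26).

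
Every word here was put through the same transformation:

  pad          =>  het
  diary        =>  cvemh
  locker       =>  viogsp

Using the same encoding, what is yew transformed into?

The output letters match the input read backwards, each shifted +4: pad reversed is dap. Two steps: reverse the string, then apply a Caesar shift of +4.
For yew: reverse → wey; then shift: w+4=a, e+4=i, y+4=c.

aic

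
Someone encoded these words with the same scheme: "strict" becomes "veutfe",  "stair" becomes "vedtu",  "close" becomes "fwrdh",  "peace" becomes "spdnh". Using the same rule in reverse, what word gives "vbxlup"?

A repeating key of period 2 is used — shifts +3, +11 over and over.
Undoing it on vbxlup: v−3=s, b−11=q, x−3=u, l−11=a, u−3=r, p−11=e.

square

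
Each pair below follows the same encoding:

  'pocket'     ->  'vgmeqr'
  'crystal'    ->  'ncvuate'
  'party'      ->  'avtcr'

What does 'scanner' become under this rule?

The output letters match the input read backwards, each shifted +2: pocket reversed is tekcop. Two steps: reverse the string, then apply a Caesar shift of +2.
On scanner: reverse → rennacs; then shift: r+2=t, e+2=g, n+2=p, n+2=p, a+2=c, c+2=e, s+2=u.

tgppceu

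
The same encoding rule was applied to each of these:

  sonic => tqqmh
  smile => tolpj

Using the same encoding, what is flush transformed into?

In sonic: s→t is +1, o→q is +2, n→q is +3, i→m is +4 — the shift increases by 1 each position. The shift increases by 1 at each position, starting from +1: 1, 2, 3, ….
Applying it to flush: f+1=g, l+2=n, u+3=x, s+4=w, h+5=m.

gnxwm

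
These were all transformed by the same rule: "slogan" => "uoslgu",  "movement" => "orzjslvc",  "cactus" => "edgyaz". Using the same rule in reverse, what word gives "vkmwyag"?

In slogan: s→u is +2, l→o is +3, o→s is +4, g→l is +5 — the shift increases by 1 each position. Letter i (0-indexed) is shifted by i+2, so successive shifts are 2, 3, 4, ….
Reversing it on vkmwyag: v−2=t, k−3=h, m−4=i, w−5=r, y−6=s, a−7=t, g−8=y.

thirsty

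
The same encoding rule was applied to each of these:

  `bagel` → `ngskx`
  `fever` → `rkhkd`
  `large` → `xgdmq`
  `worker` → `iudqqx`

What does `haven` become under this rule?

Shifts by position in bagel: pos 0: b→n (+12), pos 1: a→g (+6), pos 2: g→s (+12), pos 3: e→k (+6) — repeating every 2. It's a Vigenère-style cipher with numeric key [12,6]: position i shifts by key[i mod 2].
On haven: h+12=t, a+6=g, v+12=h, e+6=k, n+12=z.

tghkz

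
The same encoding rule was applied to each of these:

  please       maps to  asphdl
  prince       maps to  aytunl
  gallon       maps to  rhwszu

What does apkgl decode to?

pizza

Shifts by position in please: pos 0: p→a (+11), pos 1: l→s (+7), pos 2: e→p (+11), pos 3: a→h (+7) — repeating every 2. A repeating key of period 2 is used — shifts +11, +7 over and over.
Reversing it on apkgl: a−11=p, p−7=i, k−11=z, g−7=z, l−11=a.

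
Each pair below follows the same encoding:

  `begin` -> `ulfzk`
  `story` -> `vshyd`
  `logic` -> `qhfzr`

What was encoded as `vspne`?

stump

b(1)→u(20) and e(4)→l(11) fit y≡23x+23 (mod 26); the inverse of 23 mod 26 is 17. Each letter's alphabet position (a=0..z=25) is mapped through 23·x+23 mod 26 — an affine cipher.
Decoding vspne: v(21)→17·(21−23)≡18=s; s(18)→17·(18−23)≡19=t; p(15)→17·(15−23)≡20=u; n(13)→17·(13−23)≡12=m; e(4)→17·(4−23)≡15=p (all mod 26).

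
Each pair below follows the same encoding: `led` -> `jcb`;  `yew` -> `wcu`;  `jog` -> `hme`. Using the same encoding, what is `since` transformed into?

qglac

Compare letters: l→j is +24, e→c is +24, d→b is +24 — a constant shift. Every letter moves 24 places later in the alphabet, wrapping around z→a.
For since: s+24=q, i+24=g, n+24=l, c+24=a, e+24=c.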